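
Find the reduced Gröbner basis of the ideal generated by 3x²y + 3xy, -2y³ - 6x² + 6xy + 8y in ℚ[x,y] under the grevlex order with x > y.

G = {x⁴ + x³, x²y + xy, y³ + 3x² - 3xy - 4y}

Buchberger's algorithm terminates because the ascending chain of leading-term ideals stabilizes.

f_1 = 3x²y + 3xy, LT = x²y.
f_2 = -2y³ - 6x² + 6xy + 8y, LT = y³.

S(f_1,f_2): lcm = x²y³. S = -3x⁴ + 3x³y + xy³ + 4x²y.
  leading term x⁴: no divisor's leading term divides it; move -3x⁴ to the remainder.
  leading term x³y: subtract (x)·f_1 from 3x³y + xy³ + 4x²y → xy³ + x²y
  leading term xy³: subtract (-½x)·f_2 from xy³ + x²y → -3x³ + 4x²y + 4xy
  leading term x³: no divisor's leading term divides it; move -3x³ to the remainder.
  leading term x²y: subtract (4/3)·f_1 from 4x²y + 4xy → 0
  remainder -3x⁴ - 3x³ ≠ 0; add g_3 = -3x⁴ - 3x³ to the basis.

The other S-polynomials (S(f_1,g_3), S(f_2,g_3)) all reduce to 0 modulo the current basis, so we have a Gröbner basis.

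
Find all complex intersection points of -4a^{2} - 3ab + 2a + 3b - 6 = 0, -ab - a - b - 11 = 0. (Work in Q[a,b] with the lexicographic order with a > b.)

Compute a lex Gröbner basis by Buchberger's algorithm.
f_1 = -4a^{2} - 3ab + 2a + 3b - 6, LT = a^{2}.
f_2 = -ab - a - b - 11, LT = ab.

S(f_1,f_2): lcm = a^{2}b. S = -a^{2} + \tfrac{3}{4}ab^{2} - \tfrac{3}{2}ab - 11a - \tfrac{3}{4}b^{2} + \tfrac{3}{2}b.
  leading term a^{2}: subtract (\tfrac{1}{4})·f_1 from -a^{2} + \tfrac{3}{4}ab^{2} - \tfrac{3}{2}ab - 11a - \tfrac{3}{4}b^{2} + \tfrac{3}{2}b → \tfrac{3}{4}ab^{2} - \tfrac{3}{4}ab - \tfrac{23}{2}a - \tfrac{3}{4}b^{2} + \tfrac{3}{4}b + \tfrac{3}{2}
  leading term ab^{2}: subtract (-\tfrac{3}{4}b)·f_2 from \tfrac{3}{4}ab^{2} - \tfrac{3}{4}ab - \tfrac{23}{2}a - \tfrac{3}{4}b^{2} + \tfrac{3}{4}b + \tfrac{3}{2} → -\tfrac{3}{2}ab - \tfrac{23}{2}a - \tfrac{3}{2}b^{2} - \tfrac{15}{2}b + \tfrac{3}{2}
  leading term ab: subtract (\tfrac{3}{2})·f_2 from -\tfrac{3}{2}ab - \tfrac{23}{2}a - \tfrac{3}{2}b^{2} - \tfrac{15}{2}b + \tfrac{3}{2} → -10a - \tfrac{3}{2}b^{2} - 6b + 18
  leading term a: no divisor's leading term divides it; move -10a to the remainder.
  leading term b^{2}: no divisor's leading term divides it; move -\tfrac{3}{2}b^{2} to the remainder.
  leading term b: no divisor's leading term divides it; move -6b to the remainder.
  leading term 1: no divisor's leading term divides it; move 18 to the remainder.
  remainder -10a - \tfrac{3}{2}b^{2} - 6b + 18 ≠ 0; add h_3 = -10a - \tfrac{3}{2}b^{2} - 6b + 18 to the basis.

S(f_2,h_3): lcm = ab. S = a - \tfrac{3}{20}b^{3} - \tfrac{3}{5}b^{2} + \tfrac{14}{5}b + 11.
  leading term a: subtract (-\tfrac{1}{10})·h_3 from a - \tfrac{3}{20}b^{3} - \tfrac{3}{5}b^{2} + \tfrac{14}{5}b + 11 → -\tfrac{3}{20}b^{3} - \tfrac{3}{4}b^{2} + \tfrac{11}{5}b + \tfrac{64}{5}
  leading term b^{3}: no divisor's leading term divides it; move -\tfrac{3}{20}b^{3} to the remainder.
  leading term b^{2}: no divisor's leading term divides it; move -\tfrac{3}{4}b^{2} to the remainder.
  leading term b: no divisor's leading term divides it; move \tfrac{11}{5}b to the remainder.
  leading term 1: no divisor's leading term divides it; move \tfrac{64}{5} to the remainder.
  remainder -\tfrac{3}{20}b^{3} - \tfrac{3}{4}b^{2} + \tfrac{11}{5}b + \tfrac{64}{5} ≠ 0; add h_4 = -\tfrac{3}{20}b^{3} - \tfrac{3}{4}b^{2} + \tfrac{11}{5}b + \tfrac{64}{5} to the basis.

The other S-polynomials (S(f_1,h_3), S(f_1,h_4), S(f_2,h_4), S(h_3,h_4)) all reduce to 0 modulo the current basis, so we have a Gröbner basis.
Inter-reduce: drop elements whose leading term is divisible by another's, tail-reduce, and make monic.
Reduced Gröbner basis: {a + \tfrac{3}{20}b^{2} + \tfrac{3}{5}b - \tfrac{9}{5}, b^{3} + 5b^{2} - \tfrac{44}{3}b - \tfrac{256}{3}}.

Since the basis is lex-ordered, b^{3} + 5b^{2} - \tfrac{44}{3}b - \tfrac{256}{3} is univariate in b. Its roots are {4, -9/2 - sqrt(39)*I/6, -9/2 + sqrt(39)*I/6}. Back-substituting each root into the other basis elements fixes the other coordinates.
  b = 4: the earlier basis element becomes a + 3 = 0, giving a = -3 — point (-3, 4).
  b = -9/2 - sqrt(39)*I/6: the earlier basis element becomes a - 13/8 + sqrt(39)*I/8 = 0, giving a = 13/8 - sqrt(39)*I/8 — point (13/8 - sqrt(39)*I/8, -9/2 - sqrt(39)*I/6).
  b = -9/2 + sqrt(39)*I/6: the earlier basis element becomes a - 13/8 - sqrt(39)*I/8 = 0, giving a = 13/8 + sqrt(39)*I/8 — point (13/8 + sqrt(39)*I/8, -9/2 + sqrt(39)*I/6).
Check: every point annihilates each of the original generators.

{(-3, 4), (13/8 - sqrt(39)*I/8, -9/2 - sqrt(39)*I/6), (13/8 + sqrt(39)*I/8, -9/2 + sqrt(39)*I/6)}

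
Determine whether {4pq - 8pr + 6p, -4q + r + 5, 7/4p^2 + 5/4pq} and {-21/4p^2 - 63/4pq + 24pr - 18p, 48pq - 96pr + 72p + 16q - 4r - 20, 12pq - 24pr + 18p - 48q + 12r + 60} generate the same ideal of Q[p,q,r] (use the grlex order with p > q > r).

Yes, the ideals are equal.

Equality of ideals is decidable: compute both reduced Gröbner bases (unique for the ordering) and check whether they agree.
Buchberger on the first generating set:
f_1 = 4pq - 8pr + 6p, LT = pq.
f_2 = -4q + r + 5, LT = q.
f_3 = 7/4p^2 + 5/4pq, LT = p^2.

S(f_1,f_2): lcm = pq. S = -7/4pr + 11/4p.
  leading term pr: no divisor's leading term divides it; move -7/4pr to the remainder.
  leading term p: no divisor's leading term divides it; move 11/4p to the remainder.
  remainder -7/4pr + 11/4p ≠ 0; add g_4 = -7/4pr + 11/4p to the basis.

The other S-polynomials (S(f_1,f_3), S(f_2,f_3), S(f_1,g_4), S(f_2,g_4), S(f_3,g_4)) all reduce to 0 modulo the current basis, so we have a Gröbner basis.
Inter-reduce: drop elements whose leading term is divisible by another's, tail-reduce, and make monic.
Reduced Gröbner basis: {p^2 + 115/98p, pr - 11/7p, q - 1/4r - 5/4}.

Buchberger on the second generating set:
h_1 = -21/4p^2 - 63/4pq + 24pr - 18p, LT = p^2.
h_2 = 48pq - 96pr + 72p + 16q - 4r - 20, LT = pq.
h_3 = 12pq - 24pr + 18p - 48q + 12r + 60, LT = pq.

S(h_1,h_2): lcm = p^2q. S = 2p^2r + 3pq^2 - 32/7pqr - 3/2p^2 + 65/21pq + 1/12pr + 5/12p.
  leading term p^2r: subtract (-8/21r)·h_1 from 2p^2r + 3pq^2 - 32/7pqr - 3/2p^2 + 65/21pq + 1/12pr + 5/12p → 3pq^2 - 74/7pqr + 64/7pr^2 - 3/2p^2 + 65/21pq - 569/84pr + 5/12p
  leading term pq^2: subtract (1/16q)·h_2 from 3pq^2 - 74/7pqr + 64/7pr^2 - 3/2p^2 + 65/21pq - 569/84pr + 5/12p → -32/7pqr + 64/7pr^2 - 3/2p^2 - 59/42pq - 569/84pr - q^2 + 1/4qr + 5/12p + 5/4q
  leading term pqr: subtract (-2/21r)·h_2 from -32/7pqr + 64/7pr^2 - 3/2p^2 - 59/42pq - 569/84pr - q^2 + 1/4qr + 5/12p + 5/4q → -3/2p^2 - 59/42pq + 1/12pr - q^2 + 149/84qr - 8/21r^2 + 5/12p + 5/4q - 40/21r
  leading term p^2: subtract (2/7)·h_1 from -3/2p^2 - 59/42pq + 1/12pr - q^2 + 149/84qr - 8/21r^2 + 5/12p + 5/4q - 40/21r → 65/21pq - 569/84pr - q^2 + 149/84qr - 8/21r^2 + 467/84p + 5/4q - 40/21r
  leading term pq: subtract (65/1008)·h_2 from 65/21pq - 569/84pr - q^2 + 149/84qr - 8/21r^2 + 467/84p + 5/4q - 40/21r → -7/12pr - q^2 + 149/84qr - 8/21r^2 + 11/12p + 55/252q - 415/252r + 325/252
  leading term pr: no divisor's leading term divides it; move -7/12pr to the remainder.
  leading term q^2: no divisor's leading term divides it; move -q^2 to the remainder.
  leading term qr: no divisor's leading term divides it; move 149/84qr to the remainder.
  leading term r^2: no divisor's leading term divides it; move -8/21r^2 to the remainder.
  leading term p: no divisor's leading term divides it; move 11/12p to the remainder.
  leading term q: no divisor's leading term divides it; move 55/252q to the remainder.
  leading term r: no divisor's leading term divides it; move -415/252r to the remainder.
  leading term 1: no divisor's leading term divides it; move 325/252 to the remainder.
  remainder -7/12pr - q^2 + 149/84qr - 8/21r^2 + 11/12p + 55/252q - 415/252r + 325/252 ≠ 0; add k_4 = -7/12pr - q^2 + 149/84qr - 8/21r^2 + 11/12p + 55/252q - 415/252r + 325/252 to the basis.

S(h_1,h_3): lcm = p^2q. S = 2p^2r + 3pq^2 - 32/7pqr - 3/2p^2 + 52/7pq - pr - 5p.
  leading term p^2r: subtract (-8/21r)·h_1 from 2p^2r + 3pq^2 - 32/7pqr - 3/2p^2 + 52/7pq - pr - 5p → 3pq^2 - 74/7pqr + 64/7pr^2 - 3/2p^2 + 52/7pq - 55/7pr - 5p
  leading term pq^2: subtract (1/16q)·h_2 from 3pq^2 - 74/7pqr + 64/7pr^2 - 3/2p^2 + 52/7pq - 55/7pr - 5p → -32/7pqr + 64/7pr^2 - 3/2p^2 + 41/14pq - 55/7pr - q^2 + 1/4qr - 5p + 5/4q
  leading term pqr: subtract (-2/21r)·h_2 from -32/7pqr + 64/7pr^2 - 3/2p^2 + 41/14pq - 55/7pr - q^2 + 1/4qr - 5p + 5/4q → -3/2p^2 + 41/14pq - pr - q^2 + 149/84qr - 8/21r^2 - 5p + 5/4q - 40/21r
  leading term p^2: subtract (2/7)·h_1 from -3/2p^2 + 41/14pq - pr - q^2 + 149/84qr - 8/21r^2 - 5p + 5/4q - 40/21r → 52/7pq - 55/7pr - q^2 + 149/84qr - 8/21r^2 + 1/7p + 5/4q - 40/21r
  leading term pq: subtract (13/84)·h_2 from 52/7pq - 55/7pr - q^2 + 149/84qr - 8/21r^2 + 1/7p + 5/4q - 40/21r → 7pr - q^2 + 149/84qr - 8/21r^2 - 11p - 103/84q - 9/7r + 65/21
  leading term pr: subtract (-12)·k_4 from 7pr - q^2 + 149/84qr - 8/21r^2 - 11p - 103/84q - 9/7r + 65/21 → -13q^2 + 1937/84qr - 104/21r^2 + 39/28q - 442/21r + 130/7
  leading term q^2: no divisor's leading term divides it; move -13q^2 to the remainder.
  leading term qr: no divisor's leading term divides it; move 1937/84qr to the remainder.
  leading term r^2: no divisor's leading term divides it; move -104/21r^2 to the remainder.
  leading term q: no divisor's leading term divides it; move 39/28q to the remainder.
  leading term r: no divisor's leading term divides it; move -442/21r to the remainder.
  leading term 1: no divisor's leading term divides it; move 130/7 to the remainder.
  remainder -13q^2 + 1937/84qr - 104/21r^2 + 39/28q - 442/21r + 130/7 ≠ 0; add k_5 = -13q^2 + 1937/84qr - 104/21r^2 + 39/28q - 442/21r + 130/7 to the basis.

S(h_2,h_3): lcm = pq. S = 13/3q - 13/12r - 65/12.
  leading term q: no divisor's leading term divides it; move 13/3q to the remainder.
  leading term r: no divisor's leading term divides it; move -13/12r to the remainder.
  leading term 1: no divisor's leading term divides it; move -65/12 to the remainder.
  remainder 13/3q - 13/12r - 65/12 ≠ 0; add k_6 = 13/3q - 13/12r - 65/12 to the basis.

The other S-polynomials (S(h_1,k_4), S(h_2,k_4), S(h_3,k_4), S(h_1,k_5), S(h_2,k_5), S(h_3,k_5), S(k_4,k_5), S(h_1,k_6), S(h_2,k_6), S(h_3,k_6), S(k_4,k_6), S(k_5,k_6)) all reduce to 0 modulo the current basis, so we have a Gröbner basis.
Inter-reduce: drop elements whose leading term is divisible by another's, tail-reduce, and make monic.
Reduced Gröbner basis: {p^2 + 115/98p, pr - 11/7p, q - 1/4r - 5/4}.

Same reduced basis, so the two generating sets span the same ideal.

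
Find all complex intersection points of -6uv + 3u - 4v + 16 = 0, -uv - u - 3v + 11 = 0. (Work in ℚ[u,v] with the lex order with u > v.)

Compute a lex Gröbner basis by Buchberger's algorithm.
f_1 = -6uv + 3u - 4v + 16, LT = uv.
f_2 = -uv - u - 3v + 11, LT = uv.

S(f_1,f_2): lcm = uv. S = -3/2u - 7/3v + 25/3.
  leading term u: no divisor's leading term divides it; move -3/2u to the remainder.
  leading term v: no divisor's leading term divides it; move -7/3v to the remainder.
  leading term 1: no divisor's leading term divides it; move 25/3 to the remainder.
  remainder -3/2u - 7/3v + 25/3 ≠ 0; add h_3 = -3/2u - 7/3v + 25/3 to the basis.

S(f_1,h_3): lcm = uv. S = -½u - 14/9v² + 56/9v - 8/3.
  leading term u: subtract (⅓)·h_3 from -½u - 14/9v² + 56/9v - 8/3 → -14/9v² + 7v - 49/9
  leading term v²: no divisor's leading term divides it; move -14/9v² to the remainder.
  leading term v: no divisor's leading term divides it; move 7v to the remainder.
  leading term 1: no divisor's leading term divides it; move -49/9 to the remainder.
  remainder -14/9v² + 7v - 49/9 ≠ 0; add h_4 = -14/9v² + 7v - 49/9 to the basis.

S(f_2,h_3): lcm = uv. S = u - 14/9v² + 77/9v - 11.
  leading term u: subtract (-⅔)·h_3 from u - 14/9v² + 77/9v - 11 → -14/9v² + 7v - 49/9
  leading term v²: subtract (1)·h_4 from -14/9v² + 7v - 49/9 → 0
  remainder 0.

S(f_1,h_4): lcm = uv². S = 4uv - 7/2u + ⅔v² - 8/3v.
  leading term uv: subtract (-⅔)·f_1 from 4uv - 7/2u + ⅔v² - 8/3v → -3/2u + ⅔v² - 16/3v + 32/3
  leading term u: subtract (1)·h_3 from -3/2u + ⅔v² - 16/3v + 32/3 → ⅔v² - 3v + 7/3
  leading term v²: subtract (-3/7)·h_4 from ⅔v² - 3v + 7/3 → 0
  remainder 0.

S(f_2,h_4): lcm = uv². S = 11/2uv - 7/2u + 3v² - 11v.
  leading term uv: subtract (-11/12)·f_1 from 11/2uv - 7/2u + 3v² - 11v → -¾u + 3v² - 44/3v + 44/3
  leading term u: subtract (½)·h_3 from -¾u + 3v² - 44/3v + 44/3 → 3v² - 27/2v + 21/2
  leading term v²: subtract (-27/14)·h_4 from 3v² - 27/2v + 21/2 → 0
  remainder 0.

S(h_3,h_4): leading monomials are coprime, so the S-polynomial reduces to 0 (Buchberger's first criterion).
Every S-polynomial of the final basis reduces to 0, so we have a Gröbner basis.
Inter-reduce: drop elements whose leading term is divisible by another's, tail-reduce, and make monic.
Reduced Gröbner basis: {u + 14/9v - 50/9, v² - 9/2v + 7/2}.

The lex basis is triangular: the last element involves only v. Solving v² - 9/2v + 7/2 = 0 gives v ∈ {1, 7/2}; substituting each value into the earlier elements determines the remaining variables.
  v = 1: the earlier basis element becomes u - 4 = 0, giving u = 4 — point (4, 1).
  v = 7/2: the earlier basis element becomes u - 1/9 = 0, giving u = 1/9 — point (1/9, 7/2).

{(4, 1), (1/9, 7/2)}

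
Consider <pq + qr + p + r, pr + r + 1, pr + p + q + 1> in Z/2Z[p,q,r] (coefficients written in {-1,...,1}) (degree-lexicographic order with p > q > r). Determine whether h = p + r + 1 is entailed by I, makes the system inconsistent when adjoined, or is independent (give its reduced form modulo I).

First compute the reduced Gröbner basis of I by Buchberger's algorithm.
f_1 = pq + qr + p + r, LT = pq.
f_2 = pr + r + 1, LT = pr.
f_3 = pr + p + q + 1, LT = pr.

S(f_1,f_2): lcm = pqr. S = qr^2 + pr + qr + r^2 + q.
  leading term qr^2: no divisor's leading term divides it; move qr^2 to the remainder.
  leading term pr: subtract (1)·f_2 from pr + qr + r^2 + q → qr + r^2 + q + r + 1
  leading term qr: no divisor's leading term divides it; move qr to the remainder.
  leading term r^2: no divisor's leading term divides it; move r^2 to the remainder.
  leading term q: no divisor's leading term divides it; move q to the remainder.
  leading term r: no divisor's leading term divides it; move r to the remainder.
  leading term 1: no divisor's leading term divides it; move 1 to the remainder.
  remainder qr^2 + qr + r^2 + q + r + 1 ≠ 0; add k_4 = qr^2 + qr + r^2 + q + r + 1 to the basis.

S(f_1,f_3): lcm = pqr. S = qr^2 + pq + pr + q^2 + r^2 + q.
  leading term qr^2: subtract (1)·k_4 from qr^2 + pq + pr + q^2 + r^2 + q → pq + pr + q^2 + qr + r + 1
  leading term pq: subtract (1)·f_1 from pq + pr + q^2 + qr + r + 1 → pr + q^2 + p + 1
  leading term pr: subtract (1)·f_2 from pr + q^2 + p + 1 → q^2 + p + r
  leading term q^2: no divisor's leading term divides it; move q^2 to the remainder.
  leading term p: no divisor's leading term divides it; move p to the remainder.
  leading term r: no divisor's leading term divides it; move r to the remainder.
  remainder q^2 + p + r ≠ 0; add k_5 = q^2 + p + r to the basis.

S(f_2,f_3): lcm = pr. S = p + q + r.
  leading term p: no divisor's leading term divides it; move p to the remainder.
  leading term q: no divisor's leading term divides it; move q to the remainder.
  leading term r: no divisor's leading term divides it; move r to the remainder.
  remainder p + q + r ≠ 0; add k_6 = p + q + r to the basis.

S(f_1,k_5): lcm = pq^2. S = q^2r + p^2 + pq + pr + qr.
  leading term q^2r: subtract (r)·k_5 from q^2r + p^2 + pq + pr + qr → p^2 + pq + qr + r^2
  leading term p^2: subtract (p)·k_6 from p^2 + pq + qr + r^2 → pr + qr + r^2
  leading term pr: subtract (1)·f_2 from pr + qr + r^2 → qr + r^2 + r + 1
  leading term qr: no divisor's leading term divides it; move qr to the remainder.
  leading term r^2: no divisor's leading term divides it; move r^2 to the remainder.
  leading term r: no divisor's leading term divides it; move r to the remainder.
  leading term 1: no divisor's leading term divides it; move 1 to the remainder.
  remainder qr + r^2 + r + 1 ≠ 0; add k_7 = qr + r^2 + r + 1 to the basis.

S(k_4,k_5): lcm = q^2r^2. S = pr^2 + q^2r + qr^2 + r^3 + q^2 + qr + q.
  leading term pr^2: subtract (r)·f_2 from pr^2 + q^2r + qr^2 + r^3 + q^2 + qr + q → q^2r + qr^2 + r^3 + q^2 + qr + r^2 + q + r
  leading term q^2r: subtract (r)·k_5 from q^2r + qr^2 + r^3 + q^2 + qr + r^2 + q + r → qr^2 + r^3 + pr + q^2 + qr + q + r
  leading term qr^2: subtract (1)·k_4 from qr^2 + r^3 + pr + q^2 + qr + q + r → r^3 + pr + q^2 + r^2 + 1
  leading term r^3: no divisor's leading term divides it; move r^3 to the remainder.
  leading term pr: subtract (1)·f_2 from pr + q^2 + r^2 + 1 → q^2 + r^2 + r
  leading term q^2: subtract (1)·k_5 from q^2 + r^2 + r → r^2 + p
  leading term r^2: no divisor's leading term divides it; move r^2 to the remainder.
  leading term p: subtract (1)·k_6 from p → q + r
  leading term q: no divisor's leading term divides it; move q to the remainder.
  leading term r: no divisor's leading term divides it; move r to the remainder.
  remainder r^3 + r^2 + q + r ≠ 0; add k_8 = r^3 + r^2 + q + r to the basis.

The other S-polynomials (S(f_1,k_4), S(f_2,k_4), S(f_3,k_4), S(f_2,k_5), S(f_3,k_5), S(f_1,k_6), S(f_2,k_6), S(f_3,k_6), S(k_4,k_6), S(k_5,k_6), S(f_1,k_7), S(f_2,k_7), S(f_3,k_7), S(k_4,k_7), S(k_5,k_7), S(k_6,k_7), S(f_1,k_8), S(f_2,k_8), S(f_3,k_8), S(k_4,k_8), S(k_5,k_8), S(k_6,k_8), S(k_7,k_8)) all reduce to 0 modulo the current basis, so we have a Gröbner basis.
Inter-reduce: drop elements whose leading term is divisible by another's, tail-reduce, and make monic.
Reduced Gröbner basis: {r^3 + r^2 + q + r, q^2 + q, qr + r^2 + r + 1, p + q + r}.
Label its elements g_1 = r^3 + r^2 + q + r, g_2 = q^2 + q, g_3 = qr + r^2 + r + 1, g_4 = p + q + r.

Reduce h = p + r + 1 modulo G:
  leading term p: subtract (1)·g_4 from p + r + 1 → q + 1
  leading term q: no divisor's leading term divides it; move q to the remainder.
  leading term 1: no divisor's leading term divides it; move 1 to the remainder.
  normal form = q + 1.
The normal form is nonzero, so h ∉ I. Since h minus its normal form lies in I, I + (h) = I + (n) where n = q + 1; decide whether this ideal is the whole ring.
Run Buchberger on G together with n (pairs among the g_i already reduce to 0 since G is a Gröbner basis):
g_1 = r^3 + r^2 + q + r, LT = r^3.
g_2 = q^2 + q, LT = q^2.
g_3 = qr + r^2 + r + 1, LT = qr.
g_4 = p + q + r, LT = p.
n = q + 1, LT = q.

S(g_3,n): lcm = qr. S = r^2 + 1.
  leading term r^2: no divisor's leading term divides it; move r^2 to the remainder.
  leading term 1: no divisor's leading term divides it; move 1 to the remainder.
  remainder r^2 + 1 ≠ 0; add m_6 = r^2 + 1 to the basis.

The other S-polynomials (S(g_1,g_2), S(g_1,g_3), S(g_1,g_4), S(g_1,n), S(g_2,g_3), S(g_2,g_4), S(g_2,n), S(g_3,g_4), S(g_4,n), S(g_1,m_6), S(g_2,m_6), S(g_3,m_6), S(g_4,m_6), S(n,m_6)) all reduce to 0 modulo the current basis, so we have a Gröbner basis.
Inter-reduce: drop elements whose leading term is divisible by another's, tail-reduce, and make monic.
Reduced Gröbner basis: {r^2 + 1, p + r + 1, q + 1}.
The reduced Gröbner basis of I + (h) is {r^2 + 1, p + r + 1, q + 1} ≠ {1}, a proper ideal, so the enlarged system stays consistent: h is independent of I, with normal form q + 1.

The remainder on division by a Gröbner basis is unique — it is the normal form.

p + r + 1 is independent of I; its normal form modulo I is q + 1.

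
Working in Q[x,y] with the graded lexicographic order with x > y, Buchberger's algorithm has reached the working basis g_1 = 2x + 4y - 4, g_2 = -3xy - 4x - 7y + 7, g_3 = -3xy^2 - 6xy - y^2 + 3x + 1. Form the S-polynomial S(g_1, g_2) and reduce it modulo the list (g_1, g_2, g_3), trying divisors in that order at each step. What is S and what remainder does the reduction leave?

S(g_1, g_2) = 2y^2 - 4/3x - 13/3y + 7/3; remainder on division = 2y^2 - 5/3y - 1/3.

lcm(LM(g_1), LM(g_2)) = xy.
S = (lcm/LT(g_1))·g_1 − (lcm/LT(g_2))·g_2 = 2y^2 - 4/3x - 13/3y + 7/3.
Reduce S modulo (g_1, g_2, g_3) in that order:
  leading term y^2: no divisor's leading term divides it; move 2y^2 to the remainder.
  leading term x: subtract (-2/3)·g_1 from -4/3x - 13/3y + 7/3 → -5/3y - 1/3
  leading term y: no divisor's leading term divides it; move -5/3y to the remainder.
  leading term 1: no divisor's leading term divides it; move -1/3 to the remainder.
The remainder 2y^2 - 5/3y - 1/3 is nonzero, so it would be added as the next basis element.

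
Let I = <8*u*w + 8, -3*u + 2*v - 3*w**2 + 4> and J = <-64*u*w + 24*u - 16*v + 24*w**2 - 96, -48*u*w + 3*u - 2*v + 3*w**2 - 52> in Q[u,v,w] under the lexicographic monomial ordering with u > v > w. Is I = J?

For a fixed monomial order, each ideal has a unique reduced Gröbner basis; comparing bases decides equality.
Buchberger on the first generating set:
f_1 = 8*u*w + 8, LT = u*w.
f_2 = -3*u + 2*v - 3*w**2 + 4, LT = u.

S(f_1,f_2): lcm = u*w. S = 2/3*v*w - w**3 + 4/3*w + 1.
  leading term v*w: no divisor's leading term divides it; move 2/3*v*w to the remainder.
  leading term w**3: no divisor's leading term divides it; move -w**3 to the remainder.
  leading term w: no divisor's leading term divides it; move 4/3*w to the remainder.
  leading term 1: no divisor's leading term divides it; move 1 to the remainder.
  remainder 2/3*v*w - w**3 + 4/3*w + 1 ≠ 0; add g_3 = 2/3*v*w - w**3 + 4/3*w + 1 to the basis.

The other S-polynomials (S(f_1,g_3), S(f_2,g_3)) all reduce to 0 modulo the current basis, so we have a Gröbner basis.
Inter-reduce: drop elements whose leading term is divisible by another's, tail-reduce, and make monic.
Reduced Gröbner basis: {u - 2/3*v + w**2 - 4/3, v*w - 3/2*w**3 + 2*w + 3/2}.

Buchberger on the second generating set:
h_1 = -64*u*w + 24*u - 16*v + 24*w**2 - 96, LT = u*w.
h_2 = -48*u*w + 3*u - 2*v + 3*w**2 - 52, LT = u*w.

S(h_1,h_2): lcm = u*w. S = -5/16*u + 5/24*v - 5/16*w**2 + 5/12.
  leading term u: no divisor's leading term divides it; move -5/16*u to the remainder.
  leading term v: no divisor's leading term divides it; move 5/24*v to the remainder.
  leading term w**2: no divisor's leading term divides it; move -5/16*w**2 to the remainder.
  leading term 1: no divisor's leading term divides it; move 5/12 to the remainder.
  remainder -5/16*u + 5/24*v - 5/16*w**2 + 5/12 ≠ 0; add k_3 = -5/16*u + 5/24*v - 5/16*w**2 + 5/12 to the basis.

S(h_1,k_3): lcm = u*w. S = -3/8*u + 2/3*v*w + 1/4*v - w**3 - 3/8*w**2 + 4/3*w + 3/2.
  leading term u: subtract (6/5)·k_3 from -3/8*u + 2/3*v*w + 1/4*v - w**3 - 3/8*w**2 + 4/3*w + 3/2 → 2/3*v*w - w**3 + 4/3*w + 1
  leading term v*w: no divisor's leading term divides it; move 2/3*v*w to the remainder.
  leading term w**3: no divisor's leading term divides it; move -w**3 to the remainder.
  leading term w: no divisor's leading term divides it; move 4/3*w to the remainder.
  leading term 1: no divisor's leading term divides it; move 1 to the remainder.
  remainder 2/3*v*w - w**3 + 4/3*w + 1 ≠ 0; add k_4 = 2/3*v*w - w**3 + 4/3*w + 1 to the basis.

The other S-polynomials (S(h_2,k_3), S(h_1,k_4), S(h_2,k_4), S(k_3,k_4)) all reduce to 0 modulo the current basis, so we have a Gröbner basis.
Inter-reduce: drop elements whose leading term is divisible by another's, tail-reduce, and make monic.
Reduced Gröbner basis: {u - 2/3*v + w**2 - 4/3, v*w - 3/2*w**3 + 2*w + 3/2}.

The two bases agree; hence the ideals are identical.

Yes, the ideals are equal.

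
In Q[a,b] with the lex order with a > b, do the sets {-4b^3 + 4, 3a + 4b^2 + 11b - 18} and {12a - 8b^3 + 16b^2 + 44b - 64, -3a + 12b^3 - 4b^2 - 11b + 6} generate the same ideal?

For a fixed monomial order, each ideal has a unique reduced Gröbner basis; comparing bases decides equality.
Buchberger on the first generating set:
f_1 = -4b^3 + 4, LT = b^3.
f_2 = 3a + 4b^2 + 11b - 18, LT = a.

The S-polynomials (S(f_1,f_2)) all reduce to 0 modulo the current basis, so we have a Gröbner basis.
Inter-reduce: drop elements whose leading term is divisible by another's, tail-reduce, and make monic.
Reduced Gröbner basis: {a + 4/3b^2 + 11/3b - 6, b^3 - 1}.

Buchberger on the second generating set:
h_1 = 12a - 8b^3 + 16b^2 + 44b - 64, LT = a.
h_2 = -3a + 12b^3 - 4b^2 - 11b + 6, LT = a.

S(h_1,h_2): lcm = a. S = 10/3b^3 - 10/3.
  reduce S modulo (h_1, h_2):
  remainder 10/3b^3 - 10/3 ≠ 0; add k_3 = 10/3b^3 - 10/3 to the basis.

The other S-polynomials (S(h_1,k_3), S(h_2,k_3)) all reduce to 0 modulo the current basis, so we have a Gröbner basis.
Inter-reduce: drop elements whose leading term is divisible by another's, tail-reduce, and make monic.
Reduced Gröbner basis: {a + 4/3b^2 + 11/3b - 6, b^3 - 1}.

The two bases agree; hence the ideals are identical.
The same test decides containment: I ⊆ J iff every generator of I reduces to 0 modulo a Gröbner basis of J.

Yes, the ideals are equal.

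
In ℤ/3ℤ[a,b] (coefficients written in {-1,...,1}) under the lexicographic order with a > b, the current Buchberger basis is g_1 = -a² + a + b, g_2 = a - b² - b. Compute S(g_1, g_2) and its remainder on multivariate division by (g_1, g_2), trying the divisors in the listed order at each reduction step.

lcm(LM(g_1), LM(g_2)) = a².
S = (lcm/LT(g_1))·g_1 − (lcm/LT(g_2))·g_2 = ab² + ab - a - b.
Reduce S modulo (g_1, g_2) in that order:
  leading term ab²: subtract (b²)·g_2 from ab² + ab - a - b → ab - a + b⁴ + b³ - b
  leading term ab: subtract (b)·g_2 from ab - a + b⁴ + b³ - b → -a + b⁴ - b³ + b² - b
  leading term a: subtract (-1)·g_2 from -a + b⁴ - b³ + b² - b → b⁴ - b³ + b
  leading term b⁴: no divisor's leading term divides it; move b⁴ to the remainder.
  leading term b³: no divisor's leading term divides it; move -b³ to the remainder.
  leading term b: no divisor's leading term divides it; move b to the remainder.
The remainder b⁴ - b³ + b is nonzero, so it would be added as the next basis element.
This is the inner loop of Buchberger's algorithm — each nonzero remainder becomes a new basis element.

S(g_1, g_2) = ab² + ab - a - b; remainder on division = b⁴ - b³ + b.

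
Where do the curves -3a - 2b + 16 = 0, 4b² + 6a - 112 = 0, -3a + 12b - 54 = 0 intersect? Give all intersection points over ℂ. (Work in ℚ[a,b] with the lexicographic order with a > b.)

{(2, 5)}

Compute a lex Gröbner basis by Buchberger's algorithm.
f_1 = -3a - 2b + 16, LT = a.
f_2 = 6a + 4b² - 112, LT = a.
f_3 = -3a + 12b - 54, LT = a.

S(f_1,f_2): lcm = a. S = -⅔b² + ⅔b + 40/3.
  leading term b²: no divisor's leading term divides it; move -⅔b² to the remainder.
  leading term b: no divisor's leading term divides it; move ⅔b to the remainder.
  leading term 1: no divisor's leading term divides it; move 40/3 to the remainder.
  remainder -⅔b² + ⅔b + 40/3 ≠ 0; add h_4 = -⅔b² + ⅔b + 40/3 to the basis.

S(f_1,f_3): lcm = a. S = 14/3b - 70/3.
  leading term b: no divisor's leading term divides it; move 14/3b to the remainder.
  leading term 1: no divisor's leading term divides it; move -70/3 to the remainder.
  remainder 14/3b - 70/3 ≠ 0; add h_5 = 14/3b - 70/3 to the basis.

The other S-polynomials (S(f_2,f_3), S(f_1,h_4), S(f_2,h_4), S(f_3,h_4), S(f_1,h_5), S(f_2,h_5), S(f_3,h_5), S(h_4,h_5)) all reduce to 0 modulo the current basis, so we have a Gröbner basis.
Inter-reduce: drop elements whose leading term is divisible by another's, tail-reduce, and make monic.
Reduced Gröbner basis: {a - 2, b - 5}.

Since the basis is lex-ordered, b - 5 is univariate in b. Its roots are {5}. Back-substituting each root into the other basis elements fixes the other coordinates.
  b = 5: the earlier basis element becomes a - 2 = 0, giving a = 2 — point (2, 5).
Check: every point annihilates each of the original generators.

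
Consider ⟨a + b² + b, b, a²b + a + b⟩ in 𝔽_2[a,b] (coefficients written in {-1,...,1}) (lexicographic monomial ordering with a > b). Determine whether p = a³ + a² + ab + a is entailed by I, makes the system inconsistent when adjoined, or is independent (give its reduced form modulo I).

a³ + a² + ab + a lies in I (it reduces to 0).

First compute the reduced Gröbner basis of I by Buchberger's algorithm.
f_1 = a + b² + b, LT = a.
f_2 = b, LT = b.
f_3 = a²b + a + b, LT = a²b.

The S-polynomials (S(f_1,f_2), S(f_1,f_3), S(f_2,f_3)) all reduce to 0 modulo the current basis, so we have a Gröbner basis.
Inter-reduce: drop elements whose leading term is divisible by another's, tail-reduce, and make monic.
Reduced Gröbner basis: {a, b}.
Label its elements g_1 = a, g_2 = b.

Reduce p = a³ + a² + ab + a modulo G:
  leading term a³: subtract (a²)·g_1 from a³ + a² + ab + a → a² + ab + a
  leading term a²: subtract (a)·g_1 from a² + ab + a → ab + a
  leading term ab: subtract (b)·g_1 from ab + a → a
  leading term a: subtract (1)·g_1 from a → 0
  normal form = 0.
Since the normal form is 0, p ∈ I.

The remainder on division by a Gröbner basis is unique — it is the normal form.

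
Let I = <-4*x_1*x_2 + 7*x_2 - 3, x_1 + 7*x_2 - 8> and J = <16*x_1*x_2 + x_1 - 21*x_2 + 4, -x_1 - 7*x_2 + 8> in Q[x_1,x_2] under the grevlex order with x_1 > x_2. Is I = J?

Equality of ideals is decidable: compute both reduced Gröbner bases (unique for the ordering) and check whether they agree.
Buchberger on the first generating set:
f_1 = -4*x_1*x_2 + 7*x_2 - 3, LT = x_1*x_2.
f_2 = x_1 + 7*x_2 - 8, LT = x_1.

S(f_1,f_2): lcm = x_1*x_2. S = -7*x_2**2 + 25/4*x_2 + 3/4.
  leading term x_2**2: no divisor's leading term divides it; move -7*x_2**2 to the remainder.
  leading term x_2: no divisor's leading term divides it; move 25/4*x_2 to the remainder.
  leading term 1: no divisor's leading term divides it; move 3/4 to the remainder.
  remainder -7*x_2**2 + 25/4*x_2 + 3/4 ≠ 0; add g_3 = -7*x_2**2 + 25/4*x_2 + 3/4 to the basis.

S(f_1,g_3): lcm = x_1*x_2**2. S = 25/28*x_1*x_2 - 7/4*x_2**2 + 3/28*x_1 + 3/4*x_2.
  leading term x_1*x_2: subtract (-25/112)·f_1 from 25/28*x_1*x_2 - 7/4*x_2**2 + 3/28*x_1 + 3/4*x_2 → -7/4*x_2**2 + 3/28*x_1 + 37/16*x_2 - 75/112
  leading term x_2**2: subtract (1/4)·g_3 from -7/4*x_2**2 + 3/28*x_1 + 37/16*x_2 - 75/112 → 3/28*x_1 + 3/4*x_2 - 6/7
  leading term x_1: subtract (3/28)·f_2 from 3/28*x_1 + 3/4*x_2 - 6/7 → 0
  remainder 0.

S(f_2,g_3): leading monomials are coprime, so the S-polynomial reduces to 0 (Buchberger's first criterion).
Every S-polynomial of the final basis reduces to 0, so we have a Gröbner basis.
Inter-reduce: drop elements whose leading term is divisible by another's, tail-reduce, and make monic.
Reduced Gröbner basis: {x_2**2 - 25/28*x_2 - 3/28, x_1 + 7*x_2 - 8}.

Buchberger on the second generating set:
h_1 = 16*x_1*x_2 + x_1 - 21*x_2 + 4, LT = x_1*x_2.
h_2 = -x_1 - 7*x_2 + 8, LT = x_1.

S(h_1,h_2): lcm = x_1*x_2. S = -7*x_2**2 + 1/16*x_1 + 107/16*x_2 + 1/4.
  leading term x_2**2: no divisor's leading term divides it; move -7*x_2**2 to the remainder.
  leading term x_1: subtract (-1/16)·h_2 from 1/16*x_1 + 107/16*x_2 + 1/4 → 25/4*x_2 + 3/4
  leading term x_2: no divisor's leading term divides it; move 25/4*x_2 to the remainder.
  leading term 1: no divisor's leading term divides it; move 3/4 to the remainder.
  remainder -7*x_2**2 + 25/4*x_2 + 3/4 ≠ 0; add k_3 = -7*x_2**2 + 25/4*x_2 + 3/4 to the basis.

S(h_1,k_3): lcm = x_1*x_2**2. S = 107/112*x_1*x_2 - 21/16*x_2**2 + 3/28*x_1 + 1/4*x_2.
  leading term x_1*x_2: subtract (107/1792)·h_1 from 107/112*x_1*x_2 - 21/16*x_2**2 + 3/28*x_1 + 1/4*x_2 → -21/16*x_2**2 + 85/1792*x_1 + 385/256*x_2 - 107/448
  leading term x_2**2: subtract (3/16)·k_3 from -21/16*x_2**2 + 85/1792*x_1 + 385/256*x_2 - 107/448 → 85/1792*x_1 + 85/256*x_2 - 85/224
  leading term x_1: subtract (-85/1792)·h_2 from 85/1792*x_1 + 85/256*x_2 - 85/224 → 0
  remainder 0.

S(h_2,k_3): leading monomials are coprime, so the S-polynomial reduces to 0 (Buchberger's first criterion).
Every S-polynomial of the final basis reduces to 0, so we have a Gröbner basis.
Inter-reduce: drop elements whose leading term is divisible by another's, tail-reduce, and make monic.
Reduced Gröbner basis: {x_2**2 - 25/28*x_2 - 3/28, x_1 + 7*x_2 - 8}.

The two bases agree; hence the ideals are identical.
The choice of monomial ordering does not affect the verdict — as long as both bases are computed under the same ordering, their equality decides ideal equality.

Yes, the ideals are equal.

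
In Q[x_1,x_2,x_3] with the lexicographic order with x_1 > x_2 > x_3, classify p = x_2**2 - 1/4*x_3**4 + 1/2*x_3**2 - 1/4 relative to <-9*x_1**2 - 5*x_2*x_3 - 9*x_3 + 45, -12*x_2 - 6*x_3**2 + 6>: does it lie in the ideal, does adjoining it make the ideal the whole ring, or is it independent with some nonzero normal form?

First compute the reduced Gröbner basis of I by Buchberger's algorithm.
f_1 = -9*x_1**2 - 5*x_2*x_3 - 9*x_3 + 45, LT = x_1**2.
f_2 = -12*x_2 - 6*x_3**2 + 6, LT = x_2.

S(f_1,f_2): leading monomials are coprime, so the S-polynomial reduces to 0 (Buchberger's first criterion).
Every S-polynomial of the final basis reduces to 0, so we have a Gröbner basis.
Inter-reduce: drop elements whose leading term is divisible by another's, tail-reduce, and make monic.
Reduced Gröbner basis: {x_1**2 - 5/18*x_3**3 + 23/18*x_3 - 5, x_2 + 1/2*x_3**2 - 1/2}.
Label its elements g_1 = x_1**2 - 5/18*x_3**3 + 23/18*x_3 - 5, g_2 = x_2 + 1/2*x_3**2 - 1/2.

Reduce p = x_2**2 - 1/4*x_3**4 + 1/2*x_3**2 - 1/4 modulo G:
  leading term x_2**2: subtract (x_2)·g_2 from x_2**2 - 1/4*x_3**4 + 1/2*x_3**2 - 1/4 → -1/2*x_2*x_3**2 + 1/2*x_2 - 1/4*x_3**4 + 1/2*x_3**2 - 1/4
  leading term x_2*x_3**2: subtract (-1/2*x_3**2)·g_2 from -1/2*x_2*x_3**2 + 1/2*x_2 - 1/4*x_3**4 + 1/2*x_3**2 - 1/4 → 1/2*x_2 + 1/4*x_3**2 - 1/4
  leading term x_2: subtract (1/2)·g_2 from 1/2*x_2 + 1/4*x_3**2 - 1/4 → 0
  normal form = 0.
Since the normal form is 0, p ∈ I.

x_2**2 - 1/4*x_3**4 + 1/2*x_3**2 - 1/4 lies in I (it reduces to 0).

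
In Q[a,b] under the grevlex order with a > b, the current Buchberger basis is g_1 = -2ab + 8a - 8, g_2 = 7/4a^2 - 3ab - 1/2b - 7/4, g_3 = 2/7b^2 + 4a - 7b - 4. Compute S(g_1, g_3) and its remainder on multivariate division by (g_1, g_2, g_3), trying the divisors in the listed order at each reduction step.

lcm(LM(g_1), LM(g_3)) = ab^2.
S = (lcm/LT(g_1))·g_1 − (lcm/LT(g_3))·g_3 = -14a^2 + 41/2ab + 14a + 4b.
Reduce S modulo (g_1, g_2, g_3) in that order:
  leading term a^2: subtract (-8)·g_2 from -14a^2 + 41/2ab + 14a + 4b → -7/2ab + 14a - 14
  leading term ab: subtract (7/4)·g_1 from -7/2ab + 14a - 14 → 0
The remainder is 0, so this S-polynomial contributes no new basis element.
An S-polynomial is built so that the two leading terms cancel; whether anything survives reduction is exactly the Gröbner-basis criterion.

S(g_1, g_3) = -14a^2 + 41/2ab + 14a + 4b; remainder on division = 0.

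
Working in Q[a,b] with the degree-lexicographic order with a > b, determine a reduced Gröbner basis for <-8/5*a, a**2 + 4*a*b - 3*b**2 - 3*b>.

f_1 = -8/5*a, LT = a.
f_2 = a**2 + 4*a*b - 3*b**2 - 3*b, LT = a**2.

S(f_1,f_2): lcm = a**2. S = -4*a*b + 3*b**2 + 3*b.
  leading term a*b: subtract (5/2*b)·f_1 from -4*a*b + 3*b**2 + 3*b → 3*b**2 + 3*b
  leading term b**2: no divisor's leading term divides it; move 3*b**2 to the remainder.
  leading term b: no divisor's leading term divides it; move 3*b to the remainder.
  remainder 3*b**2 + 3*b ≠ 0; add g_3 = 3*b**2 + 3*b to the basis.

The other S-polynomials (S(f_1,g_3), S(f_2,g_3)) all reduce to 0 modulo the current basis, so we have a Gröbner basis.
Inter-reduce: drop elements whose leading term is divisible by another's, tail-reduce, and make monic.

G = {b**2 + b, a}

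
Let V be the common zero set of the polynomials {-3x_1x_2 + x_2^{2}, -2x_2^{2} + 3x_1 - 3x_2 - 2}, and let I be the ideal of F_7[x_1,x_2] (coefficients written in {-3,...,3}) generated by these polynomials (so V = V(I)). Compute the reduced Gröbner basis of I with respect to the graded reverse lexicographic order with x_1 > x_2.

f_1 = -3x_1x_2 + x_2^{2}, LT = x_1x_2.
f_2 = -2x_2^{2} + 3x_1 - 3x_2 - 2, LT = x_2^{2}.

S(f_1,f_2): lcm = x_1x_2^{2}. S = 2x_2^{3} - 2x_1^{2} + 2x_1x_2 - x_1.
  leading term x_2^{3}: subtract (-x_2)·f_2 from 2x_2^{3} - 2x_1^{2} + 2x_1x_2 - x_1 → -2x_1^{2} - 2x_1x_2 - 3x_2^{2} - x_1 - 2x_2
  leading term x_1^{2}: no divisor's leading term divides it; move -2x_1^{2} to the remainder.
  leading term x_1x_2: subtract (3)·f_1 from -2x_1x_2 - 3x_2^{2} - x_1 - 2x_2 → x_2^{2} - x_1 - 2x_2
  leading term x_2^{2}: subtract (3)·f_2 from x_2^{2} - x_1 - 2x_2 → -3x_1 - 1
  leading term x_1: no divisor's leading term divides it; move -3x_1 to the remainder.
  leading term 1: no divisor's leading term divides it; move -1 to the remainder.
  remainder -2x_1^{2} - 3x_1 - 1 ≠ 0; add g_3 = -2x_1^{2} - 3x_1 - 1 to the basis.

The other S-polynomials (S(f_1,g_3), S(f_2,g_3)) all reduce to 0 modulo the current basis, so we have a Gröbner basis.

G = {x_1^{2} - 2x_1 - 3, x_1x_2 + 3x_1 - 3x_2 - 2, x_2^{2} + 2x_1 - 2x_2 + 1}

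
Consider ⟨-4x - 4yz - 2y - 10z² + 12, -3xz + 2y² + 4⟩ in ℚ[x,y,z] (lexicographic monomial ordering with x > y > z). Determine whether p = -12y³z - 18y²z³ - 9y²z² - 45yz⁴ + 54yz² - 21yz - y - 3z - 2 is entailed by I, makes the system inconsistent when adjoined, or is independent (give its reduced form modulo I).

-12y³z - 18y²z³ - 9y²z² - 45yz⁴ + 54yz² - 21yz - y - 3z - 2 is independent of I; its normal form modulo I is 3yz - y - 3z - 2.

First compute the reduced Gröbner basis of I by Buchberger's algorithm.
f_1 = -4x - 4yz - 2y - 10z² + 12, LT = x.
f_2 = -3xz + 2y² + 4, LT = xz.

S(f_1,f_2): lcm = xz. S = ⅔y² + yz² + ½yz + 5/2z³ - 3z + 4/3.
  leading term y²: no divisor's leading term divides it; move ⅔y² to the remainder.
  leading term yz²: no divisor's leading term divides it; move yz² to the remainder.
  leading term yz: no divisor's leading term divides it; move ½yz to the remainder.
  leading term z³: no divisor's leading term divides it; move 5/2z³ to the remainder.
  leading term z: no divisor's leading term divides it; move -3z to the remainder.
  leading term 1: no divisor's leading term divides it; move 4/3 to the remainder.
  remainder ⅔y² + yz² + ½yz + 5/2z³ - 3z + 4/3 ≠ 0; add h_3 = ⅔y² + yz² + ½yz + 5/2z³ - 3z + 4/3 to the basis.

The other S-polynomials (S(f_1,h_3), S(f_2,h_3)) all reduce to 0 modulo the current basis, so we have a Gröbner basis.
Inter-reduce: drop elements whose leading term is divisible by another's, tail-reduce, and make monic.
Reduced Gröbner basis: {x + yz + ½y + 5/2z² - 3, y² + 3/2yz² + ¾yz + 15/4z³ - 9/2z + 2}.
Label its elements g_1 = x + yz + ½y + 5/2z² - 3, g_2 = y² + 3/2yz² + ¾yz + 15/4z³ - 9/2z + 2.

Reduce p = -12y³z - 18y²z³ - 9y²z² - 45yz⁴ + 54yz² - 21yz - y - 3z - 2 modulo G:
  leading term y³z: subtract (-12yz)·g_2 from -12y³z - 18y²z³ - 9y²z² - 45yz⁴ + 54yz² - 21yz - y - 3z - 2 → 3yz - y - 3z - 2
  leading term yz: no divisor's leading term divides it; move 3yz to the remainder.
  leading term y: no divisor's leading term divides it; move -y to the remainder.
  leading term z: no divisor's leading term divides it; move -3z to the remainder.
  leading term 1: no divisor's leading term divides it; move -2 to the remainder.
  normal form = 3yz - y - 3z - 2.
The normal form is nonzero, so p ∉ I. Since p minus its normal form lies in I, I + (p) = I + (r) where r = 3yz - y - 3z - 2; decide whether this ideal is the whole ring.
Run Buchberger on G together with r (pairs among the g_i already reduce to 0 since G is a Gröbner basis):
g_1 = x + yz + ½y + 5/2z² - 3, LT = x.
g_2 = y² + 3/2yz² + ¾yz + 15/4z³ - 9/2z + 2, LT = y².
r = 3yz - y - 3z - 2, LT = yz.

S(g_2,r): lcm = y²z. S = ⅓y² + 3/2yz³ + ¾yz² + yz + ⅔y + 15/4z⁴ - 9/2z² + 2z.
  leading term y²: subtract (⅓)·g_2 from ⅓y² + 3/2yz³ + ¾yz² + yz + ⅔y + 15/4z⁴ - 9/2z² + 2z → 3/2yz³ + ¼yz² + ¾yz + ⅔y + 15/4z⁴ - 5/4z³ - 9/2z² + 7/2z - ⅔
  leading term yz³: subtract (½z²)·r from 3/2yz³ + ¼yz² + ¾yz + ⅔y + 15/4z⁴ - 5/4z³ - 9/2z² + 7/2z - ⅔ → ¾yz² + ¾yz + ⅔y + 15/4z⁴ + ¼z³ - 7/2z² + 7/2z - ⅔
  leading term yz²: subtract (¼z)·r from ¾yz² + ¾yz + ⅔y + 15/4z⁴ + ¼z³ - 7/2z² + 7/2z - ⅔ → yz + ⅔y + 15/4z⁴ + ¼z³ - 11/4z² + 4z - ⅔
  leading term yz: subtract (⅓)·r from yz + ⅔y + 15/4z⁴ + ¼z³ - 11/4z² + 4z - ⅔ → y + 15/4z⁴ + ¼z³ - 11/4z² + 5z
  leading term y: no divisor's leading term divides it; move y to the remainder.
  leading term z⁴: no divisor's leading term divides it; move 15/4z⁴ to the remainder.
  leading term z³: no divisor's leading term divides it; move ¼z³ to the remainder.
  leading term z²: no divisor's leading term divides it; move -11/4z² to the remainder.
  leading term z: no divisor's leading term divides it; move 5z to the remainder.
  remainder y + 15/4z⁴ + ¼z³ - 11/4z² + 5z ≠ 0; add m_4 = y + 15/4z⁴ + ¼z³ - 11/4z² + 5z to the basis.

S(r,m_4): lcm = yz. S = -⅓y - 15/4z⁵ - ¼z⁴ + 11/4z³ - 5z² - z - ⅔.
  leading term y: subtract (-⅓)·m_4 from -⅓y - 15/4z⁵ - ¼z⁴ + 11/4z³ - 5z² - z - ⅔ → -15/4z⁵ + z⁴ + 17/6z³ - 71/12z² + ⅔z - ⅔
  leading term z⁵: no divisor's leading term divides it; move -15/4z⁵ to the remainder.
  leading term z⁴: no divisor's leading term divides it; move z⁴ to the remainder.
  leading term z³: no divisor's leading term divides it; move 17/6z³ to the remainder.
  leading term z²: no divisor's leading term divides it; move -71/12z² to the remainder.
  leading term z: no divisor's leading term divides it; move ⅔z to the remainder.
  leading term 1: no divisor's leading term divides it; move -⅔ to the remainder.
  remainder -15/4z⁵ + z⁴ + 17/6z³ - 71/12z² + ⅔z - ⅔ ≠ 0; add m_5 = -15/4z⁵ + z⁴ + 17/6z³ - 71/12z² + ⅔z - ⅔ to the basis.

The other S-polynomials (S(g_1,g_2), S(g_1,r), S(g_1,m_4), S(g_2,m_4), S(g_1,m_5), S(g_2,m_5), S(r,m_5), S(m_4,m_5)) all reduce to 0 modulo the current basis, so we have a Gröbner basis.
Inter-reduce: drop elements whose leading term is divisible by another's, tail-reduce, and make monic.
Reduced Gröbner basis: {x - 25/8z⁴ - 5/24z³ + 115/24z² - 19/6z - 7/3, y + 15/4z⁴ + ¼z³ - 11/4z² + 5z, z⁵ - 4/15z⁴ - 34/45z³ + 71/45z² - 8/45z + 8/45}.
The reduced Gröbner basis of I + (p) is {x - 25/8z⁴ - 5/24z³ + 115/24z² - 19/6z - 7/3, y + 15/4z⁴ + ¼z³ - 11/4z² + 5z, z⁵ - 4/15z⁴ - 34/45z³ + 71/45z² - 8/45z + 8/45} ≠ {1}, a proper ideal, so the enlarged system stays consistent: p is independent of I, with normal form 3yz - y - 3z - 2.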